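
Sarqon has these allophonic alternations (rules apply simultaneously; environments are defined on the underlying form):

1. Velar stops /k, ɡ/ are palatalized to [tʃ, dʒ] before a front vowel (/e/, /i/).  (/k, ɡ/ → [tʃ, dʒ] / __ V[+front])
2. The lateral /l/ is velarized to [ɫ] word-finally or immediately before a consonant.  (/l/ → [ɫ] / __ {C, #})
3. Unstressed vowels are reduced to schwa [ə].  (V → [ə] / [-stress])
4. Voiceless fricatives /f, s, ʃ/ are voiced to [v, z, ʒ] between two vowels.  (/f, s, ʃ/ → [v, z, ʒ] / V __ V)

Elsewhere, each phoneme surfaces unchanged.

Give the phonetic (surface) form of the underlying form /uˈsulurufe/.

[əˈzulərəvə]

Rule 3 applies to /u/ (word-initial: in an unstressed syllable) → [ə].
/s/ — between /u/ and /u/, between two vowels — surfaces as [z] (rule 4).
/u/ (between /s/ and /l/): rule 3 targets it, but not in an unstressed syllable → unchanged [u].
/l/ — between /u/ and /u/; rule 2 does not apply here → [l].
/u/ — between /l/ and /r/, in an unstressed syllable — surfaces as [ə] (rule 3).
/r/ stays [r].
Rule 3 applies to /u/ (between /r/ and /f/: in an unstressed syllable) → [ə].
/f/ (between /u/ and /e/): between two vowels, so rule 4 applies → [v].
/e/ meets the environment for rule 3 (in an unstressed syllable) → [ə].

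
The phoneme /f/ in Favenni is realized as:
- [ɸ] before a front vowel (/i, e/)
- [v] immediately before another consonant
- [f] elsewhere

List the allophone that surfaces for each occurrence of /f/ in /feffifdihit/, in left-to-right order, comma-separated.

Occurrence 1 (position 1): before a front vowel (/i, e/) → [ɸ].
Occurrence 2 (position 3): immediately before another consonant → [v].
Occurrence 3 (position 4): before a front vowel (/i, e/) → [ɸ].
Occurrence 4 (position 6): immediately before another consonant → [v].

[ɸ], [v], [ɸ], [v]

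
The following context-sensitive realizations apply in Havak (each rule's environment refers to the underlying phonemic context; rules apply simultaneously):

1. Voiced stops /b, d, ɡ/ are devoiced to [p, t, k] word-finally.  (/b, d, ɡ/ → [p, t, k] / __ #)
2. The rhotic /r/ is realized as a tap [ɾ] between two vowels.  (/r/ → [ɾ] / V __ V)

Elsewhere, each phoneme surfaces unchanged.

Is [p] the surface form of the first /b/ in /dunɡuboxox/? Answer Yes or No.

/b/ (between /u/ and /o/) fails the environment for rule 1, so it stays [b].
The actual realization is [b], not [p].

No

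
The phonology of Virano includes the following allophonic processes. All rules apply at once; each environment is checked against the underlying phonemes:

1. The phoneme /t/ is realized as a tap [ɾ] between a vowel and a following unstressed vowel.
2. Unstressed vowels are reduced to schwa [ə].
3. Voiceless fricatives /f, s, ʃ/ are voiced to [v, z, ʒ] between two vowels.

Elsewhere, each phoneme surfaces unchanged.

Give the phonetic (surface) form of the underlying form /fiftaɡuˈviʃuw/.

[fəftəɡəˈviʒəw]

/f/ (word-initial): rule 3 targets it, but not between two vowels → unchanged [f].
/i/ — between /f/ and /f/, in an unstressed syllable — surfaces as [ə] (rule 2).
/f/ (between /i/ and /t/) is in the target of rule 3 but the environment (between two vowels) is not met → [f].
/t/ (between /f/ and /a/): rule 1 targets it, but not between a vowel and a following unstressed vowel → unchanged [t].
Rule 2 applies to /a/ (between /t/ and /ɡ/: in an unstressed syllable) → [ə].
/ɡ/ — not in any rule's target class → [ɡ].
Rule 2 applies to /u/ (between /ɡ/ and /v/: in an unstressed syllable) → [ə].
/v/ (between /u/ and /i/) is unaffected → [v].
/i/ (between /v/ and /ʃ/) fails the environment for rule 2, so it stays [i].
/ʃ/ — between /i/ and /u/, between two vowels — surfaces as [ʒ] (rule 3).
/u/ (between /ʃ/ and /w/) occurs in an unstressed syllable → [ə] by rule 2.
/w/ stays [w].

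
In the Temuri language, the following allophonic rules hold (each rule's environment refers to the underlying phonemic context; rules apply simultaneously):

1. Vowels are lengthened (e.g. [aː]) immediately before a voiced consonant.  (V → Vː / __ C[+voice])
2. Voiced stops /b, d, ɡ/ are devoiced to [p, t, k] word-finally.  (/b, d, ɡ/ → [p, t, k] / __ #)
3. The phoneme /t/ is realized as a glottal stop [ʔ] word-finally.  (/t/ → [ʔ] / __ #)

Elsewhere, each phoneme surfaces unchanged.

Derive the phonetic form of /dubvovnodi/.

[duːbvoːvnoːdi]

/d/ — word-initial; rule 2 does not apply here → [d].
/u/ (between /d/ and /b/): before a voiced consonant, so rule 1 applies → [uː].
/b/ (between /u/ and /v/): rule 2 targets it, but not word-finally → unchanged [b].
/v/ (between /b/ and /o/): no rule targets it → [v].
/o/ (between /v/ and /v/) occurs before a voiced consonant → [oː] by rule 1.
/v/ (between /o/ and /n/) is unaffected → [v].
/n/ — not in any rule's target class → [n].
Rule 1 applies to /o/ (between /n/ and /d/: before a voiced consonant) → [oː].
/d/ (between /o/ and /i/) fails the environment for rule 2, so it stays [d].
/i/ (word-final): rule 1 targets it, but not before a voiced consonant → unchanged [i].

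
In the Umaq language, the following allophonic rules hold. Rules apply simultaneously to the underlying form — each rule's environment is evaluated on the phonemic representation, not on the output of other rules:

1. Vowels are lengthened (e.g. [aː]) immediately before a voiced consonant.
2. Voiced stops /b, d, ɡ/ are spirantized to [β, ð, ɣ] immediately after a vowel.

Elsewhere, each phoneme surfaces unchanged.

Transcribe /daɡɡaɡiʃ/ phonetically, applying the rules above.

[daːɣɡaːɣiʃ]

/d/ — word-initial; rule 2 does not apply here → [d].
/a/ meets the environment for rule 1 (before a voiced consonant) → [aː].
/ɡ/ meets the environment for rule 2 (immediately after a vowel) → [ɣ].
/ɡ/ (between /ɡ/ and /a/) fails the environment for rule 2, so it stays [ɡ].
/a/ (between /ɡ/ and /ɡ/): before a voiced consonant, so rule 1 applies → [aː].
/ɡ/ meets the environment for rule 2 (immediately after a vowel) → [ɣ].
/i/ (between /ɡ/ and /ʃ/) fails the environment for rule 1, so it stays [i].
/ʃ/ — not in any rule's target class → [ʃ].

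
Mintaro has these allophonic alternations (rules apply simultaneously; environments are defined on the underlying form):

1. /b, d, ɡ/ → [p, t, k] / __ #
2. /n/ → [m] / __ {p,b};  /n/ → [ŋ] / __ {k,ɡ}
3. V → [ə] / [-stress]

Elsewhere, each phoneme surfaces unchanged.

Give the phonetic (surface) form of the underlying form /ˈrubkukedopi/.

/r/ (word-initial) is unaffected → [r].
/u/ (between /r/ and /b/) fails the environment for rule 3, so it stays [u].
/b/ (between /u/ and /k/) is in the target of rule 1 but the environment (word-finally) is not met → [b].
/k/ (between /b/ and /u/): no rule targets it → [k].
/u/ (between /k/ and /k/) occurs in an unstressed syllable → [ə] by rule 3.
/k/ — not in any rule's target class → [k].
/e/ — between /k/ and /d/, in an unstressed syllable — surfaces as [ə] (rule 3).
/d/ (between /e/ and /o/) fails the environment for rule 1, so it stays [d].
/o/ (between /d/ and /p/): in an unstressed syllable, so rule 3 applies → [ə].
/p/ stays [p].
/i/ (word-final): in an unstressed syllable, so rule 3 applies → [ə].

[ˈrubkəkədəpə]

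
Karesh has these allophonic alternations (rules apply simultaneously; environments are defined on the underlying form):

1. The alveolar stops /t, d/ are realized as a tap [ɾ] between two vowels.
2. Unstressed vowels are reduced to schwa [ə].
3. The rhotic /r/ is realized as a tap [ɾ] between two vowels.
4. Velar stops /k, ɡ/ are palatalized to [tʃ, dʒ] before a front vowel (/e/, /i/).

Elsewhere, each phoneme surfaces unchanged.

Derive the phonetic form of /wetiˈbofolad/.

[wəɾəˈbofələd]

Rule 2 applies to /e/ (between /w/ and /t/: in an unstressed syllable) → [ə].
/t/ — between /e/ and /i/, between two vowels — surfaces as [ɾ] (rule 1).
/i/ — between /t/ and /b/, in an unstressed syllable — surfaces as [ə] (rule 2).
/o/ — between /b/ and /f/; rule 2 does not apply here → [o].
Rule 2 applies to /o/ (between /f/ and /l/: in an unstressed syllable) → [ə].
/a/ (between /l/ and /d/) occurs in an unstressed syllable → [ə] by rule 2.
/d/ — word-final; rule 1 does not apply here → [d].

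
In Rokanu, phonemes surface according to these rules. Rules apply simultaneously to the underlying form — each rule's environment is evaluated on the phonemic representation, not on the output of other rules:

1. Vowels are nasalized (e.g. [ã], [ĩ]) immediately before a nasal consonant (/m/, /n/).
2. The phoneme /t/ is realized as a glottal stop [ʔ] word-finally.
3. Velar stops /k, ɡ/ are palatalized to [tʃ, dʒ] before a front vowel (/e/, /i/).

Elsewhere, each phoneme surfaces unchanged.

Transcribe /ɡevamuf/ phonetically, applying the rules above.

[dʒevãmuf]

/ɡ/ meets the environment for rule 3 (before a front vowel) → [dʒ].
/e/ — between /ɡ/ and /v/; rule 1 does not apply here → [e].
/v/ (between /e/ and /a/) is unaffected → [v].
/a/ (between /v/ and /m/): before a nasal consonant, so rule 1 applies → [ã].
/m/ — not in any rule's target class → [m].
/u/ (between /m/ and /f/) fails the environment for rule 1, so it stays [u].
/f/ stays [f].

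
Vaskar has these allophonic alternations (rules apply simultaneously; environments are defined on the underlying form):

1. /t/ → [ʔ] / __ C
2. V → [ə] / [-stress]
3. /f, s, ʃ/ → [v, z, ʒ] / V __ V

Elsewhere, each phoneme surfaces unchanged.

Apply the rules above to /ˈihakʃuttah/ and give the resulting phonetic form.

[ˈihəkʃəʔtəh]

/i/ (word-initial): rule 2 targets it, but not in an unstressed syllable → unchanged [i].
/h/ (between /i/ and /a/): no rule targets it → [h].
/a/ — between /h/ and /k/, in an unstressed syllable — surfaces as [ə] (rule 2).
/k/ (between /a/ and /ʃ/): no rule targets it → [k].
/ʃ/ — between /k/ and /u/; rule 3 does not apply here → [ʃ].
/u/ (between /ʃ/ and /t/) occurs in an unstressed syllable → [ə] by rule 2.
/t/ — between /u/ and /t/, immediately before a consonant — surfaces as [ʔ] (rule 1).
/t/ (between /t/ and /a/) is in the target of rule 1 but the environment (immediately before a consonant) is not met → [t].
/a/ — between /t/ and /h/, in an unstressed syllable — surfaces as [ə] (rule 2).
/h/ (word-final) is unaffected → [h].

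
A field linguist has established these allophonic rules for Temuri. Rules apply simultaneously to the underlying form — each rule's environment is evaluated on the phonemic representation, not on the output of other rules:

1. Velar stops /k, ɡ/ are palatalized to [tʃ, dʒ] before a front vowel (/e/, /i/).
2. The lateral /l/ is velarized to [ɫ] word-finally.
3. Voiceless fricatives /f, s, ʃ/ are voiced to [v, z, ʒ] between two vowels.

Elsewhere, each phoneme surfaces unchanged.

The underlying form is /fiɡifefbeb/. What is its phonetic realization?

[fidʒivefbeb]

/f/ (word-initial) fails the environment for rule 3, so it stays [f].
/i/ stays [i].
/ɡ/ meets the environment for rule 1 (before a front vowel) → [dʒ].
/i/ — not in any rule's target class → [i].
/f/ meets the environment for rule 3 (between two vowels) → [v].
/e/ stays [e].
/f/ (between /e/ and /b/) fails the environment for rule 3, so it stays [f].
/b/ — not in any rule's target class → [b].
/e/ (between /b/ and /b/): no rule targets it → [e].
/b/ (word-final) is unaffected → [b].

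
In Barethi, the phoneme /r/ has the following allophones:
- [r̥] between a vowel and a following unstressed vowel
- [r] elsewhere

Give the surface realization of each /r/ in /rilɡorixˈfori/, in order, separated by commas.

[r], [r̥], [r̥]

Occurrence 1 (position 1): no conditioning environment matches → elsewhere allophone [r].
Occurrence 2 (position 6): between a vowel and a following unstressed vowel → [r̥].
Occurrence 3 (position 11): between a vowel and a following unstressed vowel → [r̥].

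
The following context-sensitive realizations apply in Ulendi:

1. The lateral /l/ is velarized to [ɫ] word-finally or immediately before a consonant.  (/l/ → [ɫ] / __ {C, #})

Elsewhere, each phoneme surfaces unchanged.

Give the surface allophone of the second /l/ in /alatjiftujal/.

[ɫ]

Rule 1 applies to /l/ (word-final: word-finally or immediately before a consonant) → [ɫ].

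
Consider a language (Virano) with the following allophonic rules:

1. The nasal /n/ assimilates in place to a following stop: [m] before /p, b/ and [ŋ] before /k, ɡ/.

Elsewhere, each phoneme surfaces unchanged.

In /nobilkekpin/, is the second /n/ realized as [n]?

/n/ (word-final) is in the target of rule 1 but the environment (before a labial or velar stop) is not met → [n].
The actual realization is [n], which matches [n].

Yes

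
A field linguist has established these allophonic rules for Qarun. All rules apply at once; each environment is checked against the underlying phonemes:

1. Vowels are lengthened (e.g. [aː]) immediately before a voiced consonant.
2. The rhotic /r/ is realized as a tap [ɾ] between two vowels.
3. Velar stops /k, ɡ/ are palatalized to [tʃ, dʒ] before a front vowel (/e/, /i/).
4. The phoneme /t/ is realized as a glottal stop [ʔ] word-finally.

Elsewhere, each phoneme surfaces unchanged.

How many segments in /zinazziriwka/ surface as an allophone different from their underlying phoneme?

5

Segments that undergo a rule: /i/ → [iː] (rule 1); /a/ → [aː] (rule 1); /i/ → [iː] (rule 1); /r/ → [ɾ] (rule 2); /i/ → [iː] (rule 1).
All other segments surface unchanged.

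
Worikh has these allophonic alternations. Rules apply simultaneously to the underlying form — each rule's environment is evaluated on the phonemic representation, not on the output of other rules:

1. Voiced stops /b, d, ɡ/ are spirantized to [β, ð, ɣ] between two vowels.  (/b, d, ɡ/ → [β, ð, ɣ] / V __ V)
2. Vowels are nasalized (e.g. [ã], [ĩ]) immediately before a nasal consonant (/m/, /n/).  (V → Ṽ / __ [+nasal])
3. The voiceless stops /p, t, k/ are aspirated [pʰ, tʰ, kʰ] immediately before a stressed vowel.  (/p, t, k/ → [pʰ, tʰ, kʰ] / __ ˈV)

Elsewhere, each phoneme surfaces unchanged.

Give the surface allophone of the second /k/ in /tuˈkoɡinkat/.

/k/ — between /n/ and /a/; rule 3 does not apply here → [k].

[k]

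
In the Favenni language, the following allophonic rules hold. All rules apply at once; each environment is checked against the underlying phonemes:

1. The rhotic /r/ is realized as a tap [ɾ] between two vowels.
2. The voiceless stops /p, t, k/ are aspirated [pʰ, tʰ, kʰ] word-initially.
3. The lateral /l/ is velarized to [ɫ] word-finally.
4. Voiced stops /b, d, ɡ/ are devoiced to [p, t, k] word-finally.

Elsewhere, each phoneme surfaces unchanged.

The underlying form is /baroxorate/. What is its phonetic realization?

[baɾoxoɾate]

/b/ (word-initial) fails the environment for rule 4, so it stays [b].
/a/ — not in any rule's target class → [a].
/r/ meets the environment for rule 1 (between two vowels) → [ɾ].
/o/ (between /r/ and /x/) is unaffected → [o].
/x/ (between /o/ and /o/) is unaffected → [x].
/o/ — not in any rule's target class → [o].
Rule 1 applies to /r/ (between /o/ and /a/: between two vowels) → [ɾ].
/a/ — not in any rule's target class → [a].
/t/ (between /a/ and /e/) fails the environment for rule 2, so it stays [t].
/e/ stays [e].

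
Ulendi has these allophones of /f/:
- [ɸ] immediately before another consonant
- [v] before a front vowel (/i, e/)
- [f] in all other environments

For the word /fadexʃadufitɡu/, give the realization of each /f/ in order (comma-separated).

Occurrence 1 (position 1): no conditioning environment matches → elsewhere allophone [f].
Occurrence 2 (position 10): before a front vowel (/i, e/) → [v].

[f], [v]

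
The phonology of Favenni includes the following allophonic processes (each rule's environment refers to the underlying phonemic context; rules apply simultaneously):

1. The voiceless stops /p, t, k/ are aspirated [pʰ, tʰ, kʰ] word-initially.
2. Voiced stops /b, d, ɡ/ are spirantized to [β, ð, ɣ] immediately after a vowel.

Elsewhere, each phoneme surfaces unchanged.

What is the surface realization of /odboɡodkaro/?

[oðboɣoðkaro]

/o/ — not in any rule's target class → [o].
/d/ — between /o/ and /b/, immediately after a vowel — surfaces as [ð] (rule 2).
/b/ — between /d/ and /o/; rule 2 does not apply here → [b].
/o/ — not in any rule's target class → [o].
/ɡ/ (between /o/ and /o/): immediately after a vowel, so rule 2 applies → [ɣ].
/o/ stays [o].
/d/ meets the environment for rule 2 (immediately after a vowel) → [ð].
/k/ (between /d/ and /a/) fails the environment for rule 1, so it stays [k].
/a/ (between /k/ and /r/): no rule targets it → [a].
/r/ (between /a/ and /o/) is unaffected → [r].
/o/ (word-final) is unaffected → [o].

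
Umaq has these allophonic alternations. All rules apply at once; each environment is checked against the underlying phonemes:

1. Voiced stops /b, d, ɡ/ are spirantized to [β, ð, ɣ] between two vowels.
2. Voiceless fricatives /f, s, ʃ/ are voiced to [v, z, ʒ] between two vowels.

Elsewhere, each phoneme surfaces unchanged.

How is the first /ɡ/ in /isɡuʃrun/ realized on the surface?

/ɡ/ (between /s/ and /u/) fails the environment for rule 1, so it stays [ɡ].

[ɡ]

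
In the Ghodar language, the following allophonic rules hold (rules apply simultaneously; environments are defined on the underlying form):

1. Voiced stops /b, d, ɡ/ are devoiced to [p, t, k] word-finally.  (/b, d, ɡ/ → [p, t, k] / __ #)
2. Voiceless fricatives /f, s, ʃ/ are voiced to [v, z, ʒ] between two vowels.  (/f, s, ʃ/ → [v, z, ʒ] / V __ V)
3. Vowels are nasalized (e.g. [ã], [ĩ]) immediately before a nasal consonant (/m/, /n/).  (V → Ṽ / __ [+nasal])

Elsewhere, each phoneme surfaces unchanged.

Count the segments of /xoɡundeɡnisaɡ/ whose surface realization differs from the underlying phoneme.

3

Segments that undergo a rule: /u/ → [ũ] (rule 3); /s/ → [z] (rule 2); /ɡ/ → [k] (rule 1).
All other segments surface unchanged.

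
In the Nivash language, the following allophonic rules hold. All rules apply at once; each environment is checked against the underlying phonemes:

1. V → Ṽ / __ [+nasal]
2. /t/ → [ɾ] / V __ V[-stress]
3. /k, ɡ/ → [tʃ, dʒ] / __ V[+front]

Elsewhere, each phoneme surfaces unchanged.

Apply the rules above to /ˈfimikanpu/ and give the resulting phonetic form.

/f/ (word-initial): no rule targets it → [f].
/i/ (between /f/ and /m/) occurs before a nasal consonant → [ĩ] by rule 1.
/m/ stays [m].
/i/ — between /m/ and /k/; rule 1 does not apply here → [i].
/k/ — between /i/ and /a/; rule 3 does not apply here → [k].
/a/ meets the environment for rule 1 (before a nasal consonant) → [ã].
/n/ (between /a/ and /p/): no rule targets it → [n].
/p/ — not in any rule's target class → [p].
/u/ (word-final) fails the environment for rule 1, so it stays [u].

[ˈfĩmikãnpu]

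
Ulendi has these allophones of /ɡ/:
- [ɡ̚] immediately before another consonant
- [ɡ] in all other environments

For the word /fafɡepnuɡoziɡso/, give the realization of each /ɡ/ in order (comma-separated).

Occurrence 1 (position 4): no conditioning environment matches → elsewhere allophone [ɡ].
Occurrence 2 (position 9): no conditioning environment matches → elsewhere allophone [ɡ].
Occurrence 3 (position 13): immediately before another consonant → [ɡ̚].

[ɡ], [ɡ], [ɡ̚]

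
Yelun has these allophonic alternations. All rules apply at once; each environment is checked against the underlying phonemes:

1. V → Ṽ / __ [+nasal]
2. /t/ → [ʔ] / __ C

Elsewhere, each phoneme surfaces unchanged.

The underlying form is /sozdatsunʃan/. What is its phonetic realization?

/s/ (word-initial): no rule targets it → [s].
/o/ (between /s/ and /z/) is in the target of rule 1 but the environment (before a nasal consonant) is not met → [o].
/z/ (between /o/ and /d/): no rule targets it → [z].
/d/ (between /z/ and /a/) is unaffected → [d].
/a/ (between /d/ and /t/) is in the target of rule 1 but the environment (before a nasal consonant) is not met → [a].
Rule 2 applies to /t/ (between /a/ and /s/: immediately before a consonant) → [ʔ].
/s/ stays [s].
/u/ — between /s/ and /n/, before a nasal consonant — surfaces as [ũ] (rule 1).
/n/ (between /u/ and /ʃ/) is unaffected → [n].
/ʃ/ (between /n/ and /a/) is unaffected → [ʃ].
/a/ (between /ʃ/ and /n/): before a nasal consonant, so rule 1 applies → [ã].
/n/ stays [n].

[sozdaʔsũnʃãn]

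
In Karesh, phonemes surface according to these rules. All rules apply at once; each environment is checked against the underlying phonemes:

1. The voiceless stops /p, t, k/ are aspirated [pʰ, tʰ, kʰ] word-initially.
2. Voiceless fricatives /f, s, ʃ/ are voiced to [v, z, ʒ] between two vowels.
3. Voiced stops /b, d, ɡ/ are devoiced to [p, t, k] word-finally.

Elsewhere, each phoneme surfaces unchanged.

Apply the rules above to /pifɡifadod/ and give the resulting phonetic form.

/p/ (word-initial) occurs word-initially → [pʰ] by rule 1.
/i/ (between /p/ and /f/) is unaffected → [i].
/f/ (between /i/ and /ɡ/) fails the environment for rule 2, so it stays [f].
/ɡ/ — between /f/ and /i/; rule 3 does not apply here → [ɡ].
/i/ (between /ɡ/ and /f/) is unaffected → [i].
/f/ (between /i/ and /a/): between two vowels, so rule 2 applies → [v].
/a/ — not in any rule's target class → [a].
/d/ — between /a/ and /o/; rule 3 does not apply here → [d].
/o/ — not in any rule's target class → [o].
/d/ (word-final) occurs word-finally → [t] by rule 3.

[pʰifɡivadot]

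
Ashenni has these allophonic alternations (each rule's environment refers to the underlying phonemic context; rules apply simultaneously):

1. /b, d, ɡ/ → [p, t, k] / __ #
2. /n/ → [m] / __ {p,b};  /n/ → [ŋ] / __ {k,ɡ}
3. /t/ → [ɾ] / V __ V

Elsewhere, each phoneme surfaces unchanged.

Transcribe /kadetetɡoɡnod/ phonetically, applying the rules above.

/k/ stays [k].
/a/ (between /k/ and /d/) is unaffected → [a].
/d/ (between /a/ and /e/) is in the target of rule 1 but the environment (word-finally) is not met → [d].
/e/ (between /d/ and /t/): no rule targets it → [e].
/t/ meets the environment for rule 3 (between two vowels) → [ɾ].
/e/ — not in any rule's target class → [e].
/t/ (between /e/ and /ɡ/) fails the environment for rule 3, so it stays [t].
/ɡ/ — between /t/ and /o/; rule 1 does not apply here → [ɡ].
/o/ stays [o].
/ɡ/ (between /o/ and /n/): rule 1 targets it, but not word-finally → unchanged [ɡ].
/n/ (between /ɡ/ and /o/) fails the environment for rule 2, so it stays [n].
/o/ — not in any rule's target class → [o].
/d/ (word-final) occurs word-finally → [t] by rule 1.

[kadeɾetɡoɡnot]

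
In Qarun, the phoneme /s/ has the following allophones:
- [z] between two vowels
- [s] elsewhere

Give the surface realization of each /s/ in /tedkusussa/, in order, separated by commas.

Occurrence 1 (position 6): between two vowels → [z].
Occurrence 2 (position 8): no conditioning environment matches → elsewhere allophone [s].
Occurrence 3 (position 9): no conditioning environment matches → elsewhere allophone [s].

[z], [s], [s]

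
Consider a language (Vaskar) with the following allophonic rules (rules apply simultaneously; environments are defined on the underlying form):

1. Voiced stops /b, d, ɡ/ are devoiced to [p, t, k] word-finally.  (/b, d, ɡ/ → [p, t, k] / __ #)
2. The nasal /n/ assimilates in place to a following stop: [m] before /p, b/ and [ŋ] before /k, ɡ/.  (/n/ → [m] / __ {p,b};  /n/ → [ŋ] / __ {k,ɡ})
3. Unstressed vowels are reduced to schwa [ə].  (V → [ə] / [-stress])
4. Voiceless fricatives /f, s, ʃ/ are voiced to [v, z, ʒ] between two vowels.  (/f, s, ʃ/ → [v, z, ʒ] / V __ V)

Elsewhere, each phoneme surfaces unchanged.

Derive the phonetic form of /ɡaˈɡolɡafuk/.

/ɡ/ (word-initial) is in the target of rule 1 but the environment (word-finally) is not met → [ɡ].
/a/ (between /ɡ/ and /ɡ/) occurs in an unstressed syllable → [ə] by rule 3.
/ɡ/ (between /a/ and /o/) is in the target of rule 1 but the environment (word-finally) is not met → [ɡ].
/o/ (between /ɡ/ and /l/) is in the target of rule 3 but the environment (in an unstressed syllable) is not met → [o].
/ɡ/ (between /l/ and /a/) fails the environment for rule 1, so it stays [ɡ].
/a/ (between /ɡ/ and /f/): in an unstressed syllable, so rule 3 applies → [ə].
/f/ meets the environment for rule 4 (between two vowels) → [v].
/u/ meets the environment for rule 3 (in an unstressed syllable) → [ə].

[ɡəˈɡolɡəvək]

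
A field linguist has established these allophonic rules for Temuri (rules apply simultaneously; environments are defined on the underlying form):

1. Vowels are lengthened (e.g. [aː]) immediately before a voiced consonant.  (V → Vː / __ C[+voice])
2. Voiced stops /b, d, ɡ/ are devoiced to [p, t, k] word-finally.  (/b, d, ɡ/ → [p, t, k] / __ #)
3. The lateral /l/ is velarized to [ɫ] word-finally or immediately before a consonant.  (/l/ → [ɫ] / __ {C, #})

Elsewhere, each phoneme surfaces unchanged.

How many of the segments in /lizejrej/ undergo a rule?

3

Segments that undergo a rule: /i/ → [iː] (rule 1); /e/ → [eː] (rule 1); /e/ → [eː] (rule 1).
All other segments surface unchanged.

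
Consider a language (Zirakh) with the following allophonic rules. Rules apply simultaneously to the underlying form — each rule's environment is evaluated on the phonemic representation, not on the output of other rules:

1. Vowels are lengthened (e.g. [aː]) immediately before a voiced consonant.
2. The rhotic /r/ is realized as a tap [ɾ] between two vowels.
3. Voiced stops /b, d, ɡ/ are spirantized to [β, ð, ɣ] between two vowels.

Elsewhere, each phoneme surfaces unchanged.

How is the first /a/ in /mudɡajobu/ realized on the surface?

Rule 1 applies to /a/ (between /ɡ/ and /j/: before a voiced consonant) → [aː].

[aː]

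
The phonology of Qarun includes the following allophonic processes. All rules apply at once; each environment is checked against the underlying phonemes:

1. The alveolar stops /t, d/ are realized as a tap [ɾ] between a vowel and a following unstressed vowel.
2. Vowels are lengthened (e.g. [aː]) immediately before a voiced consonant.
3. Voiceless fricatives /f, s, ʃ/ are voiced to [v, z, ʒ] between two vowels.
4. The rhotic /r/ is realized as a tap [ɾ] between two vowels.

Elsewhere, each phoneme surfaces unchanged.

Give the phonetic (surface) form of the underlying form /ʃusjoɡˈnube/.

[ʃusjoːɡˈnuːbe]

/ʃ/ (word-initial) is in the target of rule 3 but the environment (between two vowels) is not met → [ʃ].
/u/ (between /ʃ/ and /s/) fails the environment for rule 2, so it stays [u].
/s/ — between /u/ and /j/; rule 3 does not apply here → [s].
/o/ (between /j/ and /ɡ/) occurs before a voiced consonant → [oː] by rule 2.
/u/ — between /n/ and /b/, before a voiced consonant — surfaces as [uː] (rule 2).
/e/ (word-final) fails the environment for rule 2, so it stays [e].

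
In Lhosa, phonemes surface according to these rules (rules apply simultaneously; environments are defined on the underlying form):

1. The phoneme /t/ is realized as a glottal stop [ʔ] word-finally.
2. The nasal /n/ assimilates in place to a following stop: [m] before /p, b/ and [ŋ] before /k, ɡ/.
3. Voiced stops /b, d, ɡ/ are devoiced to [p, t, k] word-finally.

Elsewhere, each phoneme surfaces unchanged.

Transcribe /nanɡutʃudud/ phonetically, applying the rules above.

/n/ — word-initial; rule 2 does not apply here → [n].
/a/ (between /n/ and /n/): no rule targets it → [a].
/n/ meets the environment for rule 2 (before a labial or velar stop) → [ŋ].
/ɡ/ (between /n/ and /u/) is in the target of rule 3 but the environment (word-finally) is not met → [ɡ].
/u/ stays [u].
/t/ (between /u/ and /ʃ/) is in the target of rule 1 but the environment (word-finally) is not met → [t].
/ʃ/ stays [ʃ].
/u/ (between /ʃ/ and /d/) is unaffected → [u].
/d/ (between /u/ and /u/): rule 3 targets it, but not word-finally → unchanged [d].
/u/ (between /d/ and /d/) is unaffected → [u].
/d/ meets the environment for rule 3 (word-finally) → [t].

[naŋɡutʃudut]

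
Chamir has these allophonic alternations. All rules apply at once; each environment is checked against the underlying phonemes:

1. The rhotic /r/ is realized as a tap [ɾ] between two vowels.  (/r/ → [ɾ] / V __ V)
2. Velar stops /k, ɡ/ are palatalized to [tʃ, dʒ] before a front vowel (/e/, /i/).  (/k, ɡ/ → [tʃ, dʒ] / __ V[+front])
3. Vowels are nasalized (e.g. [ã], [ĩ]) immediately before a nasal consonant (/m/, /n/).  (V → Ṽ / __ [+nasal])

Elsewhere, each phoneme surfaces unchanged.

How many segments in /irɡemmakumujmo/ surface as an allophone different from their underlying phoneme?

Segments that undergo a rule: /ɡ/ → [dʒ] (rule 2); /e/ → [ẽ] (rule 3); /u/ → [ũ] (rule 3).
All other segments surface unchanged.

3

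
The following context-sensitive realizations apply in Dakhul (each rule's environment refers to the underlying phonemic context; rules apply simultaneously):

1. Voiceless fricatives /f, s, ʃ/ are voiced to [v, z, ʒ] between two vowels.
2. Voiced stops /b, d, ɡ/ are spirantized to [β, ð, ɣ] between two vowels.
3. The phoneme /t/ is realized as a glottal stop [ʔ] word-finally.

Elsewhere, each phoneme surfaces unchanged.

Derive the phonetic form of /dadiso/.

/d/ (word-initial): rule 2 targets it, but not between two vowels → unchanged [d].
/a/ (between /d/ and /d/) is unaffected → [a].
/d/ — between /a/ and /i/, between two vowels — surfaces as [ð] (rule 2).
/i/ (between /d/ and /s/) is unaffected → [i].
/s/ — between /i/ and /o/, between two vowels — surfaces as [z] (rule 1).
/o/ (word-final): no rule targets it → [o].

[daðizo]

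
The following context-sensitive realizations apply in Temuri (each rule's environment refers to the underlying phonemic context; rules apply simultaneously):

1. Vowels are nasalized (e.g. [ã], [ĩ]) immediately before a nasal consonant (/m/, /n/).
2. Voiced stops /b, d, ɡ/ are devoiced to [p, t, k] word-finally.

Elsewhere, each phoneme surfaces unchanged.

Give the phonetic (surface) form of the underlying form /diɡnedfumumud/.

/d/ (word-initial): rule 2 targets it, but not word-finally → unchanged [d].
/i/ (between /d/ and /ɡ/) fails the environment for rule 1, so it stays [i].
/ɡ/ — between /i/ and /n/; rule 2 does not apply here → [ɡ].
/n/ (between /ɡ/ and /e/) is unaffected → [n].
/e/ — between /n/ and /d/; rule 1 does not apply here → [e].
/d/ (between /e/ and /f/) is in the target of rule 2 but the environment (word-finally) is not met → [d].
/f/ (between /d/ and /u/): no rule targets it → [f].
/u/ (between /f/ and /m/): before a nasal consonant, so rule 1 applies → [ũ].
/m/ (between /u/ and /u/) is unaffected → [m].
/u/ — between /m/ and /m/, before a nasal consonant — surfaces as [ũ] (rule 1).
/m/ (between /u/ and /u/): no rule targets it → [m].
/u/ (between /m/ and /d/) fails the environment for rule 1, so it stays [u].
/d/ (word-final): word-finally, so rule 2 applies → [t].

[diɡnedfũmũmut]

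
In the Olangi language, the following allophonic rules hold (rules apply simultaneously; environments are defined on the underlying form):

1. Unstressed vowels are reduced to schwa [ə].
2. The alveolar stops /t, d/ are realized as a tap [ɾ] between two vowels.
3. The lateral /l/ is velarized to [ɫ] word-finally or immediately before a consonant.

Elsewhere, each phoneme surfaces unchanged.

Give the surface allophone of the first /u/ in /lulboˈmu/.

[ə]

Rule 1 applies to /u/ (between /l/ and /l/: in an unstressed syllable) → [ə].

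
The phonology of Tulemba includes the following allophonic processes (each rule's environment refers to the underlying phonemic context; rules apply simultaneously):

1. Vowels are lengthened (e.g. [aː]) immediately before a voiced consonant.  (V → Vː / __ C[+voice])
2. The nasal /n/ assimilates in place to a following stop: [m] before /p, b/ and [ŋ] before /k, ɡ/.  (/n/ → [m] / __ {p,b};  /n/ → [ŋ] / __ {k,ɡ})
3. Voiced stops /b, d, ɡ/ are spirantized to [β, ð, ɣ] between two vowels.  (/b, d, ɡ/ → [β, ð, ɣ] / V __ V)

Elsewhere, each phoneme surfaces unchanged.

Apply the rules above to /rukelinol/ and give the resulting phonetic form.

[rukeːliːnoːl]

/r/ — not in any rule's target class → [r].
/u/ — between /r/ and /k/; rule 1 does not apply here → [u].
/k/ stays [k].
/e/ meets the environment for rule 1 (before a voiced consonant) → [eː].
/l/ stays [l].
/i/ (between /l/ and /n/) occurs before a voiced consonant → [iː] by rule 1.
/n/ (between /i/ and /o/): rule 2 targets it, but not before a labial or velar stop → unchanged [n].
/o/ meets the environment for rule 1 (before a voiced consonant) → [oː].
/l/ stays [l].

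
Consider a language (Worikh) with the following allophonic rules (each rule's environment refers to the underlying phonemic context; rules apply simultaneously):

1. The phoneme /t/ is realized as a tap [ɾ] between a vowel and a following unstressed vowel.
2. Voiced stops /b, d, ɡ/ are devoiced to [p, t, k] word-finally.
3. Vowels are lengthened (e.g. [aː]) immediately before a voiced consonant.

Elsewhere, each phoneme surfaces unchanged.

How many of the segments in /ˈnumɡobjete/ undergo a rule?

Segments that undergo a rule: /u/ → [uː] (rule 3); /o/ → [oː] (rule 3); /t/ → [ɾ] (rule 1).
All other segments surface unchanged.

3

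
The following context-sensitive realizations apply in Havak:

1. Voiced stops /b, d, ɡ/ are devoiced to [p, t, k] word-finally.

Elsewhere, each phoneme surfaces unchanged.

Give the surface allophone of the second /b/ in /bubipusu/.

[b]

/b/ (between /u/ and /i/): rule 1 targets it, but not word-finally → unchanged [b].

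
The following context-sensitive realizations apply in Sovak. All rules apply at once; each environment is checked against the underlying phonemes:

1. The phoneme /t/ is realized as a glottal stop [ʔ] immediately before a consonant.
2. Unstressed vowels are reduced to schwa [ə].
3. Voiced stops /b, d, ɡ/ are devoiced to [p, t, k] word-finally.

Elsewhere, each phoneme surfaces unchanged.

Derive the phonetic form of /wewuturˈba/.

[wəwətərˈba]

/w/ (word-initial): no rule targets it → [w].
/e/ meets the environment for rule 2 (in an unstressed syllable) → [ə].
/w/ — not in any rule's target class → [w].
/u/ (between /w/ and /t/): in an unstressed syllable, so rule 2 applies → [ə].
/t/ (between /u/ and /u/) fails the environment for rule 1, so it stays [t].
/u/ (between /t/ and /r/) occurs in an unstressed syllable → [ə] by rule 2.
/r/ stays [r].
/b/ (between /r/ and /a/) is in the target of rule 3 but the environment (word-finally) is not met → [b].
/a/ (word-final) is in the target of rule 2 but the environment (in an unstressed syllable) is not met → [a].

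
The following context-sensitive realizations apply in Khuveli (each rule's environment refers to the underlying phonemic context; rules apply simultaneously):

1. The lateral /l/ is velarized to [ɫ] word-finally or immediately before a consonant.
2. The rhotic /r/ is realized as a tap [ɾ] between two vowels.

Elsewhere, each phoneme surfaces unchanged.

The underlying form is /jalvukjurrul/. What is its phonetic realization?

[jaɫvukjurruɫ]

Rule 1 applies to /l/ (between /a/ and /v/: word-finally or immediately before a consonant) → [ɫ].
/r/ (between /u/ and /r/) fails the environment for rule 2, so it stays [r].
/r/ — between /r/ and /u/; rule 2 does not apply here → [r].
/l/ (word-final): word-finally or immediately before a consonant, so rule 1 applies → [ɫ].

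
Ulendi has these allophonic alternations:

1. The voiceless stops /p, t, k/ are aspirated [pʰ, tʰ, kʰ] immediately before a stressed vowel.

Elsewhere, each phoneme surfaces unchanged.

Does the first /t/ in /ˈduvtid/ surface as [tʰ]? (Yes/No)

/t/ — between /v/ and /i/; rule 1 does not apply here → [t].
The actual realization is [t], not [tʰ].

No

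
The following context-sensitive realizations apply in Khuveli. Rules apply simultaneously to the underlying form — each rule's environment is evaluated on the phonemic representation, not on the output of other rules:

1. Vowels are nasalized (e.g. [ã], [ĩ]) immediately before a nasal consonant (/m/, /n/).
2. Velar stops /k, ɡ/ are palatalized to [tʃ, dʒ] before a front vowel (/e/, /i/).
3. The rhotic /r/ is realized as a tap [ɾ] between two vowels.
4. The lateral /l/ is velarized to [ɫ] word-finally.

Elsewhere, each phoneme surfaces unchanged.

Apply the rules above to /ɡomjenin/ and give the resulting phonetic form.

/ɡ/ (word-initial): rule 2 targets it, but not before a front vowel → unchanged [ɡ].
Rule 1 applies to /o/ (between /ɡ/ and /m/: before a nasal consonant) → [õ].
/m/ stays [m].
/j/ (between /m/ and /e/): no rule targets it → [j].
/e/ (between /j/ and /n/): before a nasal consonant, so rule 1 applies → [ẽ].
/n/ — not in any rule's target class → [n].
/i/ meets the environment for rule 1 (before a nasal consonant) → [ĩ].
/n/ — not in any rule's target class → [n].

[ɡõmjẽnĩn]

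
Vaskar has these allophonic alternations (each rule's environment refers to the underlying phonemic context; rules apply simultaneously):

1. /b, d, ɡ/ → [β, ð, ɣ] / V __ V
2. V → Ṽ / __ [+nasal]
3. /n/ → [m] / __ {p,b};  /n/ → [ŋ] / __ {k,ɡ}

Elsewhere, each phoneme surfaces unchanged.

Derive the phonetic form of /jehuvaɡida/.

[jehuvaɣiða]

/j/ — not in any rule's target class → [j].
/e/ (between /j/ and /h/): rule 2 targets it, but not before a nasal consonant → unchanged [e].
/h/ — not in any rule's target class → [h].
/u/ (between /h/ and /v/) is in the target of rule 2 but the environment (before a nasal consonant) is not met → [u].
/v/ — not in any rule's target class → [v].
/a/ (between /v/ and /ɡ/) is in the target of rule 2 but the environment (before a nasal consonant) is not met → [a].
/ɡ/ (between /a/ and /i/): between two vowels, so rule 1 applies → [ɣ].
/i/ (between /ɡ/ and /d/) fails the environment for rule 2, so it stays [i].
/d/ (between /i/ and /a/): between two vowels, so rule 1 applies → [ð].
/a/ (word-final) fails the environment for rule 2, so it stays [a].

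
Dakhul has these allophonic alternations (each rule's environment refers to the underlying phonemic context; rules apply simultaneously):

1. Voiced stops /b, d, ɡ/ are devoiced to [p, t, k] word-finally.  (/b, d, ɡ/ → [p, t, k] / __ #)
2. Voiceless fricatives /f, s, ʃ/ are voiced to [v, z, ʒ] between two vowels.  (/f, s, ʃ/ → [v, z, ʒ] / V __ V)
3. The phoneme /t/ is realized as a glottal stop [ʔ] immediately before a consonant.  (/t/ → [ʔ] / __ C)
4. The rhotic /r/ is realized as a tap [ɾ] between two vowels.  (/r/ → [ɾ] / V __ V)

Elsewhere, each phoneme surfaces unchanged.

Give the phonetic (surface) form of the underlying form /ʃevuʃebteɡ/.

[ʃevuʒebtek]

/ʃ/ (word-initial): rule 2 targets it, but not between two vowels → unchanged [ʃ].
/e/ (between /ʃ/ and /v/) is unaffected → [e].
/v/ — not in any rule's target class → [v].
/u/ (between /v/ and /ʃ/) is unaffected → [u].
/ʃ/ meets the environment for rule 2 (between two vowels) → [ʒ].
/e/ (between /ʃ/ and /b/) is unaffected → [e].
/b/ — between /e/ and /t/; rule 1 does not apply here → [b].
/t/ (between /b/ and /e/): rule 3 targets it, but not immediately before a consonant → unchanged [t].
/e/ (between /t/ and /ɡ/) is unaffected → [e].
/ɡ/ (word-final) occurs word-finally → [k] by rule 1.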